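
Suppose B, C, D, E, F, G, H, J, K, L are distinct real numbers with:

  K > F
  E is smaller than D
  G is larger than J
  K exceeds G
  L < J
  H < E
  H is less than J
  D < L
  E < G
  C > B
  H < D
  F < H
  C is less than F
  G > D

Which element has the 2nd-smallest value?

Piecing the relations together gives one ordering: B < C < F < H < E < D < L < J < G < K.
The 2nd smallest is C.

C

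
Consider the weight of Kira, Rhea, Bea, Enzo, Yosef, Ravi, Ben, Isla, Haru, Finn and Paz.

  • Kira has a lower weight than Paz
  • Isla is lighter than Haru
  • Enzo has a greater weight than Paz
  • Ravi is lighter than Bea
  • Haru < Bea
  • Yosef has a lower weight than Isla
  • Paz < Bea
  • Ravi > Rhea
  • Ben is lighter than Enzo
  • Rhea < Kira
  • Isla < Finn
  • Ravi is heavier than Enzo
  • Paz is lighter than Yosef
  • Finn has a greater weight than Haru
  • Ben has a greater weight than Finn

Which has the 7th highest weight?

Isla

Chaining the given pairs: Rhea < Kira < Paz < Yosef < Isla < Haru < Finn < Ben < Enzo < Ravi < Bea.
The 7th largest is Isla.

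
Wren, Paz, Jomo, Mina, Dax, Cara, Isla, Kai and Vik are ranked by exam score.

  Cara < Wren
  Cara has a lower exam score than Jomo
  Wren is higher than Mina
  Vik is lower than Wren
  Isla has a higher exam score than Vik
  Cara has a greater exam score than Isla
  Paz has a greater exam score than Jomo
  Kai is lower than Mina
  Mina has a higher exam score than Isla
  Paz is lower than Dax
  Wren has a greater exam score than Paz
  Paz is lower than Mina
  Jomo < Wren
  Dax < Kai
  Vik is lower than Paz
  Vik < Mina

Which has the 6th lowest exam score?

Dax

Piecing the relations together gives one ordering: Vik < Isla < Cara < Jomo < Paz < Dax < Kai < Mina < Wren.
The 6th smallest is Dax.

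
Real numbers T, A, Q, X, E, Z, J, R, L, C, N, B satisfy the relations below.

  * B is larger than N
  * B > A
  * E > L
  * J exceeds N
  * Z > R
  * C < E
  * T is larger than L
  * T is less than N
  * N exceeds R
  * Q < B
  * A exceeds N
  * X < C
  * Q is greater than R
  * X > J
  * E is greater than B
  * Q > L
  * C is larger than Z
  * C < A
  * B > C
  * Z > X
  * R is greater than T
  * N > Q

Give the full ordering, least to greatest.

L < T < R < Q < N < J < X < Z < C < A < B < E

The consecutive links are each given: L < T; T < R; R < Q; Q < N; N < J; J < X; X < Z; Z < C; C < A; A < B; B < E.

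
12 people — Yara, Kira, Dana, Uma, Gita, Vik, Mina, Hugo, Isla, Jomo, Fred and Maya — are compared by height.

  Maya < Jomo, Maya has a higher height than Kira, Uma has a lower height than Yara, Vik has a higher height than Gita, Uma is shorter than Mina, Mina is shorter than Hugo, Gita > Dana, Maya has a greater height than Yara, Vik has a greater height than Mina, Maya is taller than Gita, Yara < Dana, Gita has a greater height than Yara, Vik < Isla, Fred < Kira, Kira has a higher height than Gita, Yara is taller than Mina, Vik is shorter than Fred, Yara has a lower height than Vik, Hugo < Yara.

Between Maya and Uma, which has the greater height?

Maya

Uma < Mina and Mina < Hugo give Uma < Hugo.
Then Hugo < Yara extends the chain to Yara.
Then Yara < Dana extends the chain to Dana.
With Dana < Gita: Uma < Mina < Hugo < Yara < Dana < Gita.
With Gita < Vik: Uma < Mina < Hugo < Yara < Dana < Gita < Vik.
Then Vik < Fred extends the chain to Fred.
Then Fred < Kira extends the chain to Kira.
Then Kira < Maya extends the chain to Maya.
So Uma < Maya; Maya is the taller of the two.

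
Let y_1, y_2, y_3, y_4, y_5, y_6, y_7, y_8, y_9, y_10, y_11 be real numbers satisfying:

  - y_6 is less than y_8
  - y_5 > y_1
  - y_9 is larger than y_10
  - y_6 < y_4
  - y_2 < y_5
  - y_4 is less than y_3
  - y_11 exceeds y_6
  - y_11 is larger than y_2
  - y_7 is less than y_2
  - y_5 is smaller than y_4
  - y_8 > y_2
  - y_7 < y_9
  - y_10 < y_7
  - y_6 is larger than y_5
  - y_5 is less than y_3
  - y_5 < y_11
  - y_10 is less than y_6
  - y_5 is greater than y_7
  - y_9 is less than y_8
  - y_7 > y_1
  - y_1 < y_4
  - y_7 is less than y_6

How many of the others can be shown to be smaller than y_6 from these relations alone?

Directly below y_6: y_10, y_7, y_5.
One step further: y_1, y_2 (5 so far).
No other element is forced below y_6 by the given relations, so the count is 5.

5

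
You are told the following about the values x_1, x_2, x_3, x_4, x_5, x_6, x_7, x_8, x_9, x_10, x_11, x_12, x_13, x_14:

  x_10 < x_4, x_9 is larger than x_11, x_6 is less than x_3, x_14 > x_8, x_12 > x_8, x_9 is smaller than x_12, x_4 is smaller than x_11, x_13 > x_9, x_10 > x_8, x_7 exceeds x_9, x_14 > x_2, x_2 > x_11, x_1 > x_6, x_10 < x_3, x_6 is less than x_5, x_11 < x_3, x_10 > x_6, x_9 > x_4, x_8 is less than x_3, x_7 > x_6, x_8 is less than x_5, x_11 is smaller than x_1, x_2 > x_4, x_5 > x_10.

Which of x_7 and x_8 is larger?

x_7

x_8 < x_10 and x_10 < x_4 give x_8 < x_4.
Then x_4 < x_11 extends the chain to x_11.
Then x_11 < x_9 extends the chain to x_9.
With x_9 < x_7: x_8 < x_10 < x_4 < x_11 < x_9 < x_7.
So x_8 < x_7; x_7 is the larger of the two.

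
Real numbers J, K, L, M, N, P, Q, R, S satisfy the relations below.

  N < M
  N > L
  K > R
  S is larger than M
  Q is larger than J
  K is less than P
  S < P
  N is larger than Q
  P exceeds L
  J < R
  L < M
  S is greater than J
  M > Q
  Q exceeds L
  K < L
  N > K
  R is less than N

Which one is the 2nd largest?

Piecing the relations together gives one ordering: J < R < K < L < Q < N < M < S < P.
The 2nd largest is S.

S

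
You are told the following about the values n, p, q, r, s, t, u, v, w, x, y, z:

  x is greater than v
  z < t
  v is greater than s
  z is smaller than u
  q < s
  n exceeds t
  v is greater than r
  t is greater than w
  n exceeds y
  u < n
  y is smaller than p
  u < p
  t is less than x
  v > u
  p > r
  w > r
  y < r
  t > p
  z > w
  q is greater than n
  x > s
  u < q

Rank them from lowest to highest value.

The consecutive links are each given: y < r; r < w; w < z; z < u; u < p; p < t; t < n; n < q; q < s; s < v; v < x.

y < r < w < z < u < p < t < n < q < s < v < x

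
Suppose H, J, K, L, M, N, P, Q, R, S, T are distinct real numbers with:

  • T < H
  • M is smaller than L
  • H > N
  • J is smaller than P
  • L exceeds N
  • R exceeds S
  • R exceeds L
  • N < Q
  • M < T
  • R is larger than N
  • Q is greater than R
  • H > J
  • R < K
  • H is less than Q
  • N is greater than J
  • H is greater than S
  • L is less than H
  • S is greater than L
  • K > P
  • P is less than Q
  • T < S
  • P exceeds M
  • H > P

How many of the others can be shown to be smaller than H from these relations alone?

From H the given relations immediately reach J, N, T, L, P, S.
From those, M — 7 in total.
No other element is forced below H by the given relations, so the count is 7.

7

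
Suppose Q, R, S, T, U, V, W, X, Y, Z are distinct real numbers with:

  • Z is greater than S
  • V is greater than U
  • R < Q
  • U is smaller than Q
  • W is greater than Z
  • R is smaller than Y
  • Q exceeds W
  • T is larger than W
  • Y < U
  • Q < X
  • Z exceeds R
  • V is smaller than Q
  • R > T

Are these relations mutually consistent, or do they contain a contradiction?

inconsistent

We have R < Z stated directly, yet also Z < W < T < R by chaining the others — so Z < R. Contradiction.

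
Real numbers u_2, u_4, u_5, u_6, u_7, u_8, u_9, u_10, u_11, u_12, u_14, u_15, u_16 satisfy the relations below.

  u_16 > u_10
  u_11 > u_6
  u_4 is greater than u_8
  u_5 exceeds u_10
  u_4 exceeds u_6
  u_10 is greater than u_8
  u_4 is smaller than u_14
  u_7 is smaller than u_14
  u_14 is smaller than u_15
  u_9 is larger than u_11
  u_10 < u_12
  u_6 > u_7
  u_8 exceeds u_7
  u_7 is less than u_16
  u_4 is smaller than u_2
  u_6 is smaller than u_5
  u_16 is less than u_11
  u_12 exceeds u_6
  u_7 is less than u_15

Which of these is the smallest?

u_7

u_6 is not least since u_7 < u_6; u_8 is not least since u_7 < u_8; u_4 is not least since u_6 < u_4; u_10 is not least since u_8 < u_10; u_16 is not least since u_7 < u_16; u_11 is not least since u_6 < u_11; u_2 is not least since u_4 < u_2; u_12 is not least since u_10 < u_12; u_14 is not least since u_4 < u_14; u_9 is not least since u_11 < u_9; u_5 is not least since u_10 < u_5; u_15 is not least since u_14 < u_15.
Only u_7 has nothing below it, so u_7 is the smallest.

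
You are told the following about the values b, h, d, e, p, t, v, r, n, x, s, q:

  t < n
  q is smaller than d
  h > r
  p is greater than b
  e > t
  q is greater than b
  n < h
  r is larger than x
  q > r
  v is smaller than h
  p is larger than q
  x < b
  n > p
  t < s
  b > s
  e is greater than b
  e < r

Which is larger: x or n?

Chaining the given relations: x < b < e < r < q < p < n.
So x < n; n is the larger of the two.

n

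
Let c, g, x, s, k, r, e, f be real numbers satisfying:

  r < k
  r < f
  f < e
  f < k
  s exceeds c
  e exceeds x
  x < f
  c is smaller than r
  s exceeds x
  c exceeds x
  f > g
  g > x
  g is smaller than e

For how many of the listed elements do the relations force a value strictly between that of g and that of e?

Chaining upward from g reaches: f, k.
Chaining downward from e reaches: x, c, r, f.
Strictly between g and e are those in both lists: f — 1 element.

1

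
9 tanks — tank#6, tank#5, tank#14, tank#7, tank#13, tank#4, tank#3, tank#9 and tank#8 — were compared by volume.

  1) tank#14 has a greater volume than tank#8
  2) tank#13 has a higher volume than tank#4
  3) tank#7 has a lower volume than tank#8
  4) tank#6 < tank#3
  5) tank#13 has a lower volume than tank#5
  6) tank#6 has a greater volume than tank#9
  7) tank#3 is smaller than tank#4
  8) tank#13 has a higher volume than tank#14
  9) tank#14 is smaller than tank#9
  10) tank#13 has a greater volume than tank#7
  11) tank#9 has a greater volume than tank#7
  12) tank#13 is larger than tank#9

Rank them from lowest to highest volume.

tank#7 < tank#8 < tank#14 < tank#9 < tank#6 < tank#3 < tank#4 < tank#13 < tank#5

Nothing is placed below tank#7, so it is least; from there tank#7 < tank#8; tank#8 < tank#14; tank#14 < tank#9; tank#9 < tank#6; tank#6 < tank#3; tank#3 < tank#4; tank#4 < tank#13; tank#13 < tank#5, each given directly.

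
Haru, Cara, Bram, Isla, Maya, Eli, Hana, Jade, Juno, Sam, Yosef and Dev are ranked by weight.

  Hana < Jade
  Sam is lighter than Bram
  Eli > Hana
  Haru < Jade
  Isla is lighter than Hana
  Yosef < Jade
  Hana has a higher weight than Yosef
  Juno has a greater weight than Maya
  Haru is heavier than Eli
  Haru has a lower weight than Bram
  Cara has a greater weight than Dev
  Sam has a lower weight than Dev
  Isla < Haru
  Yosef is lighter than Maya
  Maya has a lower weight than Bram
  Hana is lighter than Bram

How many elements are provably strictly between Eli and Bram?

1

The relations place Eli below Bram. An element lies strictly between them when it is forced above Eli and also forced below Bram.
Above Eli: {Haru, Jade}. Below Bram: {Yosef, Maya, Sam, Isla, Hana, Haru}.
Intersection: {Haru} — 1.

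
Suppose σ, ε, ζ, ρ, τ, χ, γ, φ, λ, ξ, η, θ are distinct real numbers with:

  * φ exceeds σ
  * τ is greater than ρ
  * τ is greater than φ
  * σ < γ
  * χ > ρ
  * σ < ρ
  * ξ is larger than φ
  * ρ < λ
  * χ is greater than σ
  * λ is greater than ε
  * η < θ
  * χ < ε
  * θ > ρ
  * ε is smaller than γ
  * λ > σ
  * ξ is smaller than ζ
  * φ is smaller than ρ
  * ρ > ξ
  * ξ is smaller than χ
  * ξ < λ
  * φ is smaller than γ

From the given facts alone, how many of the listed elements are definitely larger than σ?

10

Directly above σ: φ, ρ, χ, λ, γ.
One step further: ξ, θ, ε, τ (9 so far).
One step further: ζ (10 so far).
Nothing else is reachable above σ; 10 in all.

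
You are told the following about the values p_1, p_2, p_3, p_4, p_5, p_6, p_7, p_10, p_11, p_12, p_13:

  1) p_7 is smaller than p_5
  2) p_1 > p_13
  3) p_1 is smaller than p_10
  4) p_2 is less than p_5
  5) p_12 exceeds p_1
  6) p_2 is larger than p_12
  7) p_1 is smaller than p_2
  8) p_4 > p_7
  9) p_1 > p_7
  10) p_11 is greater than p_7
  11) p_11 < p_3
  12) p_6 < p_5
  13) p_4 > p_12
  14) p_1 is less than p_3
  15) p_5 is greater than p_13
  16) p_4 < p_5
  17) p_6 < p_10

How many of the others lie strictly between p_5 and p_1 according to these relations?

3

The relations place p_1 below p_5. An element lies strictly between them when it is forced above p_1 and also forced below p_5.
Above p_1: {p_10, p_3, p_12, p_4, p_2}. Below p_5: {p_6, p_13, p_7, p_12, p_4, p_2}.
Intersection: {p_12, p_4, p_2} — 3.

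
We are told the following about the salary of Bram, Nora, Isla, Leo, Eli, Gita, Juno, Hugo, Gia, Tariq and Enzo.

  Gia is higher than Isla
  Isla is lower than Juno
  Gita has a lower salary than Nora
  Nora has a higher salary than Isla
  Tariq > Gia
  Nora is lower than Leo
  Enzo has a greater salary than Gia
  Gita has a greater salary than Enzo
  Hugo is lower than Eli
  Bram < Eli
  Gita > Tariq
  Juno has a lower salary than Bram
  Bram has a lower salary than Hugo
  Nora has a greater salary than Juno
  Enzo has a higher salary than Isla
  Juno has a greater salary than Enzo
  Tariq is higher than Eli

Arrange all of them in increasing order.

Isla < Gia < Enzo < Juno < Bram < Hugo < Eli < Tariq < Gita < Nora < Leo

Nothing is placed below Isla, so it is least; from there Isla < Gia; Gia < Enzo; Enzo < Juno; Juno < Bram; Bram < Hugo; Hugo < Eli; Eli < Tariq; Tariq < Gita; Gita < Nora; Nora < Leo, each given directly.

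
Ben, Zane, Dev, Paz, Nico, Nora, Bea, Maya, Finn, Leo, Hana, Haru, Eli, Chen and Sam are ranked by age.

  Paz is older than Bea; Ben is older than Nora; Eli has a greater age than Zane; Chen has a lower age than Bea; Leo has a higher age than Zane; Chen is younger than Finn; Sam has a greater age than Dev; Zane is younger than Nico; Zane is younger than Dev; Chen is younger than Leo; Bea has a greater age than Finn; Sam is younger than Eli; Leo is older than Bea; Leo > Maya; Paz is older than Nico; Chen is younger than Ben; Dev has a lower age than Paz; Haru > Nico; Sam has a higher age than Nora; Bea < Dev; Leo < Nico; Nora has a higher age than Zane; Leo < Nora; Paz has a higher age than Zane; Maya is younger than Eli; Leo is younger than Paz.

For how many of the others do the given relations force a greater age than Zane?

9

From Zane the given relations immediately reach Leo, Nico, Nora, Dev, Paz, Eli.
From those, Ben, Haru, Sam — 9 in total.
No other element is forced above Zane by the given relations, so the count is 9.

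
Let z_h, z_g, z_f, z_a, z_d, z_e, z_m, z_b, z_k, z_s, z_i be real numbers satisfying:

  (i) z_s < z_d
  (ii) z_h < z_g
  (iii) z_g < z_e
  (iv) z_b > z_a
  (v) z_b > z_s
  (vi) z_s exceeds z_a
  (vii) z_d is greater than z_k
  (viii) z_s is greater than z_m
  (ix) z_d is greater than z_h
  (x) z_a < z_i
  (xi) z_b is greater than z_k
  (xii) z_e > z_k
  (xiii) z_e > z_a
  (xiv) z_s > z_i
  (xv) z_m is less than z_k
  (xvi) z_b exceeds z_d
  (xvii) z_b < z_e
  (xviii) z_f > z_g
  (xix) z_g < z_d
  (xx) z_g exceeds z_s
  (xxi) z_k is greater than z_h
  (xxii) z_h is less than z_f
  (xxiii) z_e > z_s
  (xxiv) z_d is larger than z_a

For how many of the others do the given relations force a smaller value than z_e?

The elements the relations force below z_e are z_a, z_h, z_m, z_i, z_s, z_k, z_g, z_d, z_b — no chain reaches any other.
That is 9.

9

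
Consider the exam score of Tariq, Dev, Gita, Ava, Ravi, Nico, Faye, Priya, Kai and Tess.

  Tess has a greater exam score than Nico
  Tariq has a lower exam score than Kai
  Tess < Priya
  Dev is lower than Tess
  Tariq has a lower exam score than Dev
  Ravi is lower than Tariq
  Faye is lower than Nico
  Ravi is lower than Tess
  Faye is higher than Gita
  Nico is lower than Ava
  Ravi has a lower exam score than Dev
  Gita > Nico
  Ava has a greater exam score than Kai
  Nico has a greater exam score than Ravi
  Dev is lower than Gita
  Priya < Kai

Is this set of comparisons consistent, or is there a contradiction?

inconsistent

We have Nico < Gita stated directly, yet also Gita < Faye < Nico by chaining the others — so Gita < Nico. Contradiction.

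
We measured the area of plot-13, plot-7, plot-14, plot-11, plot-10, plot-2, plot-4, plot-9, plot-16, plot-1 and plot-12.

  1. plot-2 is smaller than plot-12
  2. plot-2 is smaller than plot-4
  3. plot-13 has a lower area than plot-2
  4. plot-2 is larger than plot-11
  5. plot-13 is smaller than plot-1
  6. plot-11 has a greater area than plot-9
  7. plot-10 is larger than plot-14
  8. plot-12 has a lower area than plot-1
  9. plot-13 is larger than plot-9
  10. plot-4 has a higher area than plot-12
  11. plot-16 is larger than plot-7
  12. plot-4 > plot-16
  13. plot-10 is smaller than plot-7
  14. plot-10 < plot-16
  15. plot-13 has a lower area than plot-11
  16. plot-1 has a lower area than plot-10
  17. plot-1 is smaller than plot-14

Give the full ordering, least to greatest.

plot-9 < plot-13 < plot-11 < plot-2 < plot-12 < plot-1 < plot-14 < plot-10 < plot-7 < plot-16 < plot-4

The consecutive links are each given: plot-9 < plot-13; plot-13 < plot-11; plot-11 < plot-2; plot-2 < plot-12; plot-12 < plot-1; plot-1 < plot-14; plot-14 < plot-10; plot-10 < plot-7; plot-7 < plot-16; plot-16 < plot-4.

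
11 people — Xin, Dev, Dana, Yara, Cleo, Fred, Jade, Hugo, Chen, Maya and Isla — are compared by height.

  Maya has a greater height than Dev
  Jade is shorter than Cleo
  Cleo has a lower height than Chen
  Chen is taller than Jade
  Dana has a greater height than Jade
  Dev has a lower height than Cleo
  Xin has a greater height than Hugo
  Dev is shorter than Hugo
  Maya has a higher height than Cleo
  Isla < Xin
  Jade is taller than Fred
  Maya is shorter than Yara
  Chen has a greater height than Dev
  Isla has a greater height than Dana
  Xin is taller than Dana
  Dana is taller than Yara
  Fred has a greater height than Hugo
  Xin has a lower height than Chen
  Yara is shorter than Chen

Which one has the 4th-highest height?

Dana

Piecing the relations together gives one ordering: Dev < Hugo < Fred < Jade < Cleo < Maya < Yara < Dana < Isla < Xin < Chen.
The 4th largest is Dana.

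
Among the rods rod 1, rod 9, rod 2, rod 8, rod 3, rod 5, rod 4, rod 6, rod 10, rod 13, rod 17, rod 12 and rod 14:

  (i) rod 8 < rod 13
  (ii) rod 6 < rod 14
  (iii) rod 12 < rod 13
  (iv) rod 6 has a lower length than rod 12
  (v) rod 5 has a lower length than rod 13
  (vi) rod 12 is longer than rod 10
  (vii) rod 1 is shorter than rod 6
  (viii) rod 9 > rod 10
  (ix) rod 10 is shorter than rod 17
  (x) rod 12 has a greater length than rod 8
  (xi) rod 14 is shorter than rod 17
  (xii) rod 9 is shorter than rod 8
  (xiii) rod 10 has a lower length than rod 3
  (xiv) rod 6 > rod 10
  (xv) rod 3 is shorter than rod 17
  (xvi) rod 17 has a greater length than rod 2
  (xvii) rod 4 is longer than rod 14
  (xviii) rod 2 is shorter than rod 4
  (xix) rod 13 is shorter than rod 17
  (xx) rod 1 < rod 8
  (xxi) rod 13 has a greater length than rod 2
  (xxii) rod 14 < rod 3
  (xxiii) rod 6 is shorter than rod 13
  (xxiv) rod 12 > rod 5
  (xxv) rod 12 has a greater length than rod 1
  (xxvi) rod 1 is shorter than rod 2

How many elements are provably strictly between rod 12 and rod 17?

Chaining upward from rod 12 reaches: rod 13.
Chaining downward from rod 17 reaches: rod 5, rod 1, rod 10, rod 6, rod 9, rod 2, rod 8, rod 14, rod 3, rod 13.
Strictly between rod 12 and rod 17 are those in both lists: rod 13 — 1 element.

1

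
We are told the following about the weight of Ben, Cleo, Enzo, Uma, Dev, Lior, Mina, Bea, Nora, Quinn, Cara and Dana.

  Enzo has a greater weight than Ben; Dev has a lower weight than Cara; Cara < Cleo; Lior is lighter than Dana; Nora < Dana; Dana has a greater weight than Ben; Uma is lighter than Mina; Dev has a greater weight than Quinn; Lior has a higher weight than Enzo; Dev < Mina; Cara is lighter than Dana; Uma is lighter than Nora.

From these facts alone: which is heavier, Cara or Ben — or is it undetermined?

undetermined

Following every chain through Ben: above Ben we get Enzo, Lior, Dana.
Cara is not reached, and no chain runs the other way from Cara to Ben.
So the given relations leave the order of Ben and Cara undetermined.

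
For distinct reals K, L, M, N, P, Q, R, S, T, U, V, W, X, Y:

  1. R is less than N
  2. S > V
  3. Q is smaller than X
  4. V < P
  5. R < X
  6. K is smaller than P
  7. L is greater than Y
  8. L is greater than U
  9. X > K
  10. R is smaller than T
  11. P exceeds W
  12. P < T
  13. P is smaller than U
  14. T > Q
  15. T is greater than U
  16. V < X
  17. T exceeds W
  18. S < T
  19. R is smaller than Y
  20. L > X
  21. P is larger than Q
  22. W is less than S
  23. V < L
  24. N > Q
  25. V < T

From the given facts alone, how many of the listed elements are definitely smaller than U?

Directly below U: P.
One step further: V, W, K, Q (5 so far).
No other element is forced below U by the given relations, so the count is 5.

5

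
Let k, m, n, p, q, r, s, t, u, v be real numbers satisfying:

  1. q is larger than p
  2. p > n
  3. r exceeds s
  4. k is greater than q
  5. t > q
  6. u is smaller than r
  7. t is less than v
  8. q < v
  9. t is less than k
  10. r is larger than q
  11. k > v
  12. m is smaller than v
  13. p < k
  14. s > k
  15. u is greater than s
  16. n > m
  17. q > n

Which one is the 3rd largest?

Piecing the relations together gives one ordering: m < n < p < q < t < v < k < s < u < r.
The 3rd largest is s.

s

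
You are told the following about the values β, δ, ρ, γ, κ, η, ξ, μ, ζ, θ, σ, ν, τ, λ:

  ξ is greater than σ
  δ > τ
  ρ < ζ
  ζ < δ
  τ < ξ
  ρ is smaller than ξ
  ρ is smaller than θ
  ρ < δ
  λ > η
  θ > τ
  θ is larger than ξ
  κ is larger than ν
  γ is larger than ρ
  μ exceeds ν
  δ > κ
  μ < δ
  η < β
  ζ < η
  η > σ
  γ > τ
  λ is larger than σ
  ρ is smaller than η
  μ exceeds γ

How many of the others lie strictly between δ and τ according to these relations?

The relations place τ below δ. An element lies strictly between them when it is forced above τ and also forced below δ.
Above τ: {γ, ξ, μ, θ}. Below δ: {ρ, ν, κ, ζ, γ, μ}.
Intersection: {γ, μ} — 2.

2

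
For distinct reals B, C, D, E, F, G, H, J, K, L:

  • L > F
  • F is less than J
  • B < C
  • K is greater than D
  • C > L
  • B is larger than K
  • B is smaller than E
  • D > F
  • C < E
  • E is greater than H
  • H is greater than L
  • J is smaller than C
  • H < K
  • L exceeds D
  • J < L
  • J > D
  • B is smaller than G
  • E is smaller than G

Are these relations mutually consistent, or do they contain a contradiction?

consistent

Every relation is compatible with F < D < J < L < H < K < B < C < E < G; the set is consistent.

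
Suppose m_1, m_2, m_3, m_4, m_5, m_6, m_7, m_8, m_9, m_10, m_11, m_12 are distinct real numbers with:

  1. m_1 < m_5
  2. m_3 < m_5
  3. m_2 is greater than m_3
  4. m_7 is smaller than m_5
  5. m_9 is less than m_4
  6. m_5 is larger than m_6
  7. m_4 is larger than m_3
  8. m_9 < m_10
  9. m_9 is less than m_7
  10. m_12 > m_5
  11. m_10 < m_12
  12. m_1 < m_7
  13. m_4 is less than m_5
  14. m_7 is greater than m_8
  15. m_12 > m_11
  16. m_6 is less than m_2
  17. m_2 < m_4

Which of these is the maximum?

m_12

m_9 is not greatest since m_9 < m_10; m_1 is not greatest since m_1 < m_5; m_8 is not greatest since m_8 < m_7; m_3 is not greatest since m_3 < m_4; m_10 is not greatest since m_10 < m_12; m_6 is not greatest since m_6 < m_2; m_11 is not greatest since m_11 < m_12; m_2 is not greatest since m_2 < m_4; m_4 is not greatest since m_4 < m_5; m_7 is not greatest since m_7 < m_5; m_5 is not greatest since m_5 < m_12.
Only m_12 has nothing above it, so m_12 is the maximum.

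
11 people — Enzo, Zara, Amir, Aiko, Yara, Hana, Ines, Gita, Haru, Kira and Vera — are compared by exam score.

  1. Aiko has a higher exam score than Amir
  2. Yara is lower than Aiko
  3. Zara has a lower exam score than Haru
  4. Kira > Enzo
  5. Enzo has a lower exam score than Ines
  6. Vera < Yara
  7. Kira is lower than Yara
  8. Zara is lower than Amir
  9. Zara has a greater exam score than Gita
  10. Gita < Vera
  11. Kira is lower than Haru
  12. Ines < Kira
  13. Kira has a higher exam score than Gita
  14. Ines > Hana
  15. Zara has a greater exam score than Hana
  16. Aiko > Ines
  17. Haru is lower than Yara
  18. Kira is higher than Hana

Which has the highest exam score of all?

Gita is not greatest since Gita < Kira; Vera is not greatest since Vera < Yara; Enzo is not greatest since Enzo < Ines; Hana is not greatest since Hana < Ines; Ines is not greatest since Ines < Aiko; Zara is not greatest since Zara < Haru; Amir is not greatest since Amir < Aiko; Kira is not greatest since Kira < Yara; Haru is not greatest since Haru < Yara; Yara is not greatest since Yara < Aiko.
Only Aiko has nothing above it, so Aiko is the highest exam score.

Aiko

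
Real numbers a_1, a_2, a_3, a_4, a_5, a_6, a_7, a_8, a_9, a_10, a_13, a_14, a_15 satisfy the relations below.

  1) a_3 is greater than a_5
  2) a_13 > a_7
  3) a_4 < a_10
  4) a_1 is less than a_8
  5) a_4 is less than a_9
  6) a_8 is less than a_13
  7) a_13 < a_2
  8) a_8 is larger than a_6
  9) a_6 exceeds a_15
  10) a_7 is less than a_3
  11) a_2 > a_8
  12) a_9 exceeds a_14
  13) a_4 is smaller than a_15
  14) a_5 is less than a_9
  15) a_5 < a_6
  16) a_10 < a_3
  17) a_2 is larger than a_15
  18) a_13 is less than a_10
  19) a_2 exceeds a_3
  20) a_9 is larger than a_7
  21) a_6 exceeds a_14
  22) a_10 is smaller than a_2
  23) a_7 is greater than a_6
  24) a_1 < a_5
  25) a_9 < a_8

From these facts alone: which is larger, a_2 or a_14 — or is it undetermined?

a_2

Following the relations from a_14: a_14 < a_6 < a_7 < a_9 < a_8 < a_13 < a_10 < a_3 < a_2.
So a_2 is larger.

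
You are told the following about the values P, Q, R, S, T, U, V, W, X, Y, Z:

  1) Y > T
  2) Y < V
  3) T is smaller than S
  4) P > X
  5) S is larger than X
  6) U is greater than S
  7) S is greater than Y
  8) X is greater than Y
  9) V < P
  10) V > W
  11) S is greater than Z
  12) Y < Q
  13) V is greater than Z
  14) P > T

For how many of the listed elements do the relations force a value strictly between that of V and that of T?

1

The relations place T below V. An element lies strictly between them when it is forced above T and also forced below V.
Above T: {Y, X, P, S, Q, U}. Below V: {Z, W, Y}.
Intersection: {Y} — 1.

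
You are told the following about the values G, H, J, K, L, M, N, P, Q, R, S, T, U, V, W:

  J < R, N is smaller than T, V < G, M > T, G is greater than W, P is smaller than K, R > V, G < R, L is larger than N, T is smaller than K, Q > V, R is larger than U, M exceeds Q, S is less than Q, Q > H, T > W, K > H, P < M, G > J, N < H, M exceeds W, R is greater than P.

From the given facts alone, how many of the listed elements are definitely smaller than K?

5

The elements the relations force below K are P, W, N, T, H — no chain reaches any other.
That is 5.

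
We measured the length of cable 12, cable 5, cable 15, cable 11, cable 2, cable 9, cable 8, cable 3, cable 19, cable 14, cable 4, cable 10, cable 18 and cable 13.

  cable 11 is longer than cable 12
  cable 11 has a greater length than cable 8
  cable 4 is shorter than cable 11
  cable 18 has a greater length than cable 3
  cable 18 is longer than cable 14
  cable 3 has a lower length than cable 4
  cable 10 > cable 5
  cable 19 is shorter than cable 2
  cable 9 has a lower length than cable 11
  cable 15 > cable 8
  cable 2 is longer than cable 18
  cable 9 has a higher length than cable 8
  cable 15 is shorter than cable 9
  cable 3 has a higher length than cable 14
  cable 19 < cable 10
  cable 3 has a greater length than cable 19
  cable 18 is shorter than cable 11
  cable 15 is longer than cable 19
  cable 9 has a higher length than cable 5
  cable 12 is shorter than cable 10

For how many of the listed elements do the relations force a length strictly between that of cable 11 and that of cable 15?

The relations place cable 15 below cable 11. An element lies strictly between them when it is forced above cable 15 and also forced below cable 11.
Above cable 15: {cable 9}. Below cable 11: {cable 19, cable 14, cable 8, cable 3, cable 5, cable 12, cable 9, cable 18, cable 4}.
Intersection: {cable 9} — 1.

1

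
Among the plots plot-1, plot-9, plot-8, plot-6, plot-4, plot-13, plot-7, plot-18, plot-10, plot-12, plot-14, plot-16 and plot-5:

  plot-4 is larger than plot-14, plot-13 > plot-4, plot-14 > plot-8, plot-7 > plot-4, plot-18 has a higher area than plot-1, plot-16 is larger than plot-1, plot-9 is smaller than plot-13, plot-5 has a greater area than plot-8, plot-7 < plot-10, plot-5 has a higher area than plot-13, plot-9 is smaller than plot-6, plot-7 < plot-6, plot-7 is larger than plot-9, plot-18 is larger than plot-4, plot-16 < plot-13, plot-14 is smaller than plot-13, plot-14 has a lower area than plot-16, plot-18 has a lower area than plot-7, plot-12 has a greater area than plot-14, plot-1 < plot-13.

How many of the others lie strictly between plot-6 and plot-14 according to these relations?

The relations place plot-14 below plot-6. An element lies strictly between them when it is forced above plot-14 and also forced below plot-6.
Above plot-14: {plot-16, plot-4, plot-13, plot-18, plot-7, plot-10, plot-12, plot-5}. Below plot-6: {plot-8, plot-1, plot-9, plot-4, plot-18, plot-7}.
Intersection: {plot-4, plot-18, plot-7} — 3.

3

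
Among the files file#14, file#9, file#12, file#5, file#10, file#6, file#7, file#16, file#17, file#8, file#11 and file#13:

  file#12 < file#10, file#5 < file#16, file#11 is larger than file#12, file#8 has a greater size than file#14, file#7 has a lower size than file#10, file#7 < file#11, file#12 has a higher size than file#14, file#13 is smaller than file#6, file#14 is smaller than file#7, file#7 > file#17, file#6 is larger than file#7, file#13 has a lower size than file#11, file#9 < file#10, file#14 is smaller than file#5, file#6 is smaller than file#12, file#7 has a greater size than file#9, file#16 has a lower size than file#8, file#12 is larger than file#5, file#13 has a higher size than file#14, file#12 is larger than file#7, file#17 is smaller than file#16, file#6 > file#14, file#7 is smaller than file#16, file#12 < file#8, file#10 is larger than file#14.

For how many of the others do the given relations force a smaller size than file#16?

The elements the relations force below file#16 are file#14, file#9, file#17, file#7, file#5 — no chain reaches any other.
That is 5.

5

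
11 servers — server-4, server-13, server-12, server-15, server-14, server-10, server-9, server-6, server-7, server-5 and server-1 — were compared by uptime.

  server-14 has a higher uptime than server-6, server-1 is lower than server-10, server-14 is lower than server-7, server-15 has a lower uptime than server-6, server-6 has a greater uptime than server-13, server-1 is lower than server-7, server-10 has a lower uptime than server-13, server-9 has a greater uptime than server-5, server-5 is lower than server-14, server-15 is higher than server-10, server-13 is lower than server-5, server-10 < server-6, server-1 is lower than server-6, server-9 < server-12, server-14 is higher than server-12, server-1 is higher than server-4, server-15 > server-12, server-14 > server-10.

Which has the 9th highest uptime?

server-10

Piecing the relations together gives one ordering: server-4 < server-1 < server-10 < server-13 < server-5 < server-9 < server-12 < server-15 < server-6 < server-14 < server-7.
The 9th largest is server-10.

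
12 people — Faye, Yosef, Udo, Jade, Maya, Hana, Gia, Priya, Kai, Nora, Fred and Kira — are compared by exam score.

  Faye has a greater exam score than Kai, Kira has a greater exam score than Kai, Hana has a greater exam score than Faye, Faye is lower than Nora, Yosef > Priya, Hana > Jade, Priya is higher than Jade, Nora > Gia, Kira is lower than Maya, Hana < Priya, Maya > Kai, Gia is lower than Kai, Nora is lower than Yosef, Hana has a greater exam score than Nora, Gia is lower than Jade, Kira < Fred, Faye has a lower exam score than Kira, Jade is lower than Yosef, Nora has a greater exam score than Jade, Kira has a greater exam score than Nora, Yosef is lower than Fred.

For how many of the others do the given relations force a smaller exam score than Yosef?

Directly below Yosef: Jade, Nora, Priya.
One step further: Gia, Faye, Hana (6 so far).
One step further: Kai (7 so far).
No other element is forced below Yosef by the given relations, so the count is 7.

7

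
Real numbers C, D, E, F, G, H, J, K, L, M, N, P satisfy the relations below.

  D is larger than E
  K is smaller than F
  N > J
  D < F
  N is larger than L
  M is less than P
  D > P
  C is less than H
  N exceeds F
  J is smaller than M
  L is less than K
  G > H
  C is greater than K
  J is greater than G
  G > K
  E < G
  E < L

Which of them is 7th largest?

G

Piecing the relations together gives one ordering: E < L < K < C < H < G < J < M < P < D < F < N.
Counting 7 from the largest end gives G.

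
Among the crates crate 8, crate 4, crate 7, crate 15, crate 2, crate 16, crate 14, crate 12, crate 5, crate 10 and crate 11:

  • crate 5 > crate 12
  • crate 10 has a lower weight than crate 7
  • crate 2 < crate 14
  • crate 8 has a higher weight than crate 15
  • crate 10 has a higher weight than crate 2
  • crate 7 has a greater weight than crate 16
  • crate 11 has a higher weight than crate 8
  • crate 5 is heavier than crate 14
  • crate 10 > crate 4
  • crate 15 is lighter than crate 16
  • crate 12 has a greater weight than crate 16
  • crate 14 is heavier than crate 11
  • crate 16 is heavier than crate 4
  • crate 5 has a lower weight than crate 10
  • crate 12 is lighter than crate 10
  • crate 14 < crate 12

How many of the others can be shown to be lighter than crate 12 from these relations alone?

7

Directly below crate 12: crate 16, crate 14.
One step further: crate 15, crate 4, crate 2, crate 11 (6 so far).
One step further: crate 8 (7 so far).
Nothing else is reachable below crate 12; 7 in all.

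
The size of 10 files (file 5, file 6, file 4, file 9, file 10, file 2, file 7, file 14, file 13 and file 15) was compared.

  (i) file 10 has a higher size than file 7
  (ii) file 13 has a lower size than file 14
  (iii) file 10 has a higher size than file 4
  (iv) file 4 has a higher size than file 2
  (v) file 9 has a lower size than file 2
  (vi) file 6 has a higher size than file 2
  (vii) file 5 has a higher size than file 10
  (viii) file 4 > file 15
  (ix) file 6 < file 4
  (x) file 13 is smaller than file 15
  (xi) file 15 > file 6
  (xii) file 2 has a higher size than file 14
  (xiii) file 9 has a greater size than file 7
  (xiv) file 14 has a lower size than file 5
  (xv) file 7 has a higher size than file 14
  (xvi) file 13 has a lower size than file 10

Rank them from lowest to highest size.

Each adjacent pair is fixed by a given relation: file 13 < file 14; file 14 < file 7; file 7 < file 9; file 9 < file 2; file 2 < file 6; file 6 < file 15; file 15 < file 4; file 4 < file 10; file 10 < file 5. Chaining them end to end gives the full order.

file 13 < file 14 < file 7 < file 9 < file 2 < file 6 < file 15 < file 4 < file 10 < file 5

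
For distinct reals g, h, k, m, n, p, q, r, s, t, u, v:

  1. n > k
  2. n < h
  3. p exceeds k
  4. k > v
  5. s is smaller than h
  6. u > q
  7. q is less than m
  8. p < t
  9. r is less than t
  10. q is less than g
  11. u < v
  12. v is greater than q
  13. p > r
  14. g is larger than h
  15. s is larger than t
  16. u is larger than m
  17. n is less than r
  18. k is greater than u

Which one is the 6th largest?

Chaining the given pairs: q < m < u < v < k < n < r < p < t < s < h < g.
Counting 6 from the largest end gives r.

r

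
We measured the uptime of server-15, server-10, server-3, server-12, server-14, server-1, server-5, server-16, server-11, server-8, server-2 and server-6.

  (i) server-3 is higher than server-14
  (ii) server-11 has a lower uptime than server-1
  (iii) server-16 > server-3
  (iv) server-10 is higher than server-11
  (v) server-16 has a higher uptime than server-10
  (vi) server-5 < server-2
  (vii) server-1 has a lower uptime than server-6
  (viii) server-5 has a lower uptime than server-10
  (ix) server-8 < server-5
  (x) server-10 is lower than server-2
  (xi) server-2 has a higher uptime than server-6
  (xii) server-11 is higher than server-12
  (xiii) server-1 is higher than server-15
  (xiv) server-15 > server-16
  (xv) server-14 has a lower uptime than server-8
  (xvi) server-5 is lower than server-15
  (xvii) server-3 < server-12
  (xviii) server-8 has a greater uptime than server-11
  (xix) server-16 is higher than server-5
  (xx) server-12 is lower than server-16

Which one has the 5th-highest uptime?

server-16

The consecutive relations fix a unique order: server-14 < server-3 < server-12 < server-11 < server-8 < server-5 < server-10 < server-16 < server-15 < server-1 < server-6 < server-2.
The 5th largest is server-16.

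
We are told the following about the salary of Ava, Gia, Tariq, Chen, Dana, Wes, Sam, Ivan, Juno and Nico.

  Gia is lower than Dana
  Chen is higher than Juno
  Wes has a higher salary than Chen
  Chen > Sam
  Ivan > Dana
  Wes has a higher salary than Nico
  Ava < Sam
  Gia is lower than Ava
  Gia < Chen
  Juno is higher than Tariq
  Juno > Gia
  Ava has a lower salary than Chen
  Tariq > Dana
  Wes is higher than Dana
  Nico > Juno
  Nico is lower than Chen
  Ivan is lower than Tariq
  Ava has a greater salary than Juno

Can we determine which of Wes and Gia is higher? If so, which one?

Gia < Dana and Dana < Ivan give Gia < Ivan.
Then Ivan < Tariq extends the chain to Tariq.
Then Tariq < Juno extends the chain to Juno.
With Juno < Ava: Gia < Dana < Ivan < Tariq < Juno < Ava.
With Ava < Sam: Gia < Dana < Ivan < Tariq < Juno < Ava < Sam.
Then Sam < Chen extends the chain to Chen.
With Chen < Wes: Gia < Dana < Ivan < Tariq < Juno < Ava < Sam < Chen < Wes.
So Wes is higher.

Wes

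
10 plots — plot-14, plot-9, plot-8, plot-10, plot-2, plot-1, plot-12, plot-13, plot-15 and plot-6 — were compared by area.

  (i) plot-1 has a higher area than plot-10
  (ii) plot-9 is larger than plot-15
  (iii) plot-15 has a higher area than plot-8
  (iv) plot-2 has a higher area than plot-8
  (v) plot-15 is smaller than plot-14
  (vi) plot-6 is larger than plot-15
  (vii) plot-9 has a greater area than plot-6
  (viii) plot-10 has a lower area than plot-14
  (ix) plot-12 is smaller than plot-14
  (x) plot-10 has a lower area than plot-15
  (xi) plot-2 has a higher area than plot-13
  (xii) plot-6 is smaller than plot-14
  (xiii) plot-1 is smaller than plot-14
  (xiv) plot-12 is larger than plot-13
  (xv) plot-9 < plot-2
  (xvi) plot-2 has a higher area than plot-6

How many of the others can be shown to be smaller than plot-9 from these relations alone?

4

From plot-9 the given relations immediately reach plot-15, plot-6.
From those, plot-10, plot-8 — 4 in total.
No other element is forced below plot-9 by the given relations, so the count is 4.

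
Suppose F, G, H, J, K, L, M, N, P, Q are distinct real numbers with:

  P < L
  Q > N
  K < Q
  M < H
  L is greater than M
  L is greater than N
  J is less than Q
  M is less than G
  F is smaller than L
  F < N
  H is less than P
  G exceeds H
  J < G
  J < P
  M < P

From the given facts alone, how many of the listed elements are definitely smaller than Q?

The elements the relations force below Q are J, K, F, N — no chain reaches any other.
That is 4.

4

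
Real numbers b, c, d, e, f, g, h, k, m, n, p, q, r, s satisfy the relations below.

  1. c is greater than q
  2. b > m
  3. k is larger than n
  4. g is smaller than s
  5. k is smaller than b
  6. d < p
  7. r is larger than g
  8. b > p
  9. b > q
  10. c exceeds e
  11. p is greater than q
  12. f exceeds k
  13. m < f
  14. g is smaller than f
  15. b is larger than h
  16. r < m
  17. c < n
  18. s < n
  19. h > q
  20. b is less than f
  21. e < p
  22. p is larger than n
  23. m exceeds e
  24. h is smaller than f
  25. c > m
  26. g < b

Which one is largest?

f

Chaining downward from f: directly below it, g, m, h, k, b; then r, e, q, n, p; then d, s, c.
That covers every other element, and nothing is given above f, so f is the largest.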